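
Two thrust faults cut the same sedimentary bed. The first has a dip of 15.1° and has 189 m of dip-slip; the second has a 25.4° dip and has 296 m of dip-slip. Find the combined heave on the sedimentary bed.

450 m

heave_A = 189 × cos(15.1°) = 182.5 m
heave_B = 296 × cos(25.4°) = 267.4 m
total = 182.5 + 267.4 = 450 m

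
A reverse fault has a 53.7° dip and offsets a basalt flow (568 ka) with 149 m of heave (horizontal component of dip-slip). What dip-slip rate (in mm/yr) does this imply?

dip-slip = heave / cos(dip) = 149 m / cos(53.7°) = 251.7 m
rate = 251.7 m / 568 ka = 0.000443 m/yr = 0.443 mm/yr

0.443 mm/yr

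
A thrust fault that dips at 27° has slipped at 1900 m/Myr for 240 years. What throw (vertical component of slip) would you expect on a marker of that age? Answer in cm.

20.7 cm

dip-slip = rate × time = 1900 m/Myr × 240 years = 0.4560 m
throw = dip-slip × sin(dip) = 0.4560 × sin(27°) = 0.207 m = 20.7 cm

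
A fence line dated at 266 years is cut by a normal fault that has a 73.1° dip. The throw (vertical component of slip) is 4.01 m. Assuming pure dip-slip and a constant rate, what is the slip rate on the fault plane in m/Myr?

dip-slip = throw / sin(dip) = 4.01 m / sin(73.1°) = 4.191 m
rate = 4.191 m / 266 years = 0.0158 m/yr = 15800 m/Myr

15800 m/Myr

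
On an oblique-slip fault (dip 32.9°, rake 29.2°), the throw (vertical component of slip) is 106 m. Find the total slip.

dip-slip = throw / sin(dip) = 106 / sin(32.9°) = 195.1 m
net slip = dip-slip / sin(rake) = 195.1 / sin(29.2°) = 400 m

400 m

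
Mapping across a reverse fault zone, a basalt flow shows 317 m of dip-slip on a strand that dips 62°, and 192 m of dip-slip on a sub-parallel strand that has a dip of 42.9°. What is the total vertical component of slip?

throw_A = 317 × sin(62°) = 279.9 m
throw_B = 192 × sin(42.9°) = 130.7 m
total = 279.9 + 130.7 = 411 m

411 m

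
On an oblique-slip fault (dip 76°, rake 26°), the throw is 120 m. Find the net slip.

282 m

dip-slip = throw / sin(dip) = 120 / sin(76°) = 123.7 m
net slip = dip-slip / sin(rake) = 123.7 / sin(26°) = 282 m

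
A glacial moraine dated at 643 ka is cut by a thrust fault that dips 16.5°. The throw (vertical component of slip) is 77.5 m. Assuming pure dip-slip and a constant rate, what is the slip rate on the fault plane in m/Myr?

424 m/Myr

dip-slip = throw / sin(dip) = 77.5 m / sin(16.5°) = 272.9 m
rate = 272.9 m / 643 ka = 0.000424 m/yr = 424 m/Myr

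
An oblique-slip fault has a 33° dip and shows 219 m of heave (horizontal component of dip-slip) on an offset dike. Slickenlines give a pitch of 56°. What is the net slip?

315 m

dip-slip = heave / cos(dip) = 219 / cos(33°) = 261.1 m
net slip = dip-slip / sin(rake) = 261.1 / sin(56°) = 315 m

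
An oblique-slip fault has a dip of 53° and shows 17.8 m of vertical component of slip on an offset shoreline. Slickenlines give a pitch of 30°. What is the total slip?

dip-slip = throw / sin(dip) = 17.8 / sin(53°) = 22.29 m
net slip = dip-slip / sin(rake) = 22.29 / sin(30°) = 44.6 m

44.6 m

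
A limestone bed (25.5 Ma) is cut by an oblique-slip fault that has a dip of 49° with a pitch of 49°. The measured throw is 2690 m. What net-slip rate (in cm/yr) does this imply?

0.0185 cm/yr

dip-slip = throw / sin(dip) = 2690 / sin(49°) = 3564 m
net slip = dip-slip / sin(rake) = 3564 / sin(49°) = 4723 m
rate = 4723 m / 25.5 Ma = 0.000185 m/yr = 0.0185 cm/yr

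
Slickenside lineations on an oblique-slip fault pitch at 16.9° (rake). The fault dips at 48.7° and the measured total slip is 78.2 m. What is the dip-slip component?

22.7 m

dip-slip = net slip × sin(rake) = 78.2 m × sin(16.9°) = 22.7 m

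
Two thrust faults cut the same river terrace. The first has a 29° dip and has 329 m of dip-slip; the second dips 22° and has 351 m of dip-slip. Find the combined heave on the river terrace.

613 m

heave_A = 329 × cos(29°) = 287.7 m
heave_B = 351 × cos(22°) = 325.4 m
total = 287.7 + 325.4 = 613 m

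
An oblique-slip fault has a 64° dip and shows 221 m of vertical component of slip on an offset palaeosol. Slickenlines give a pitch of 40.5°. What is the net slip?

dip-slip = throw / sin(dip) = 221 / sin(64°) = 245.9 m
net slip = dip-slip / sin(rake) = 245.9 / sin(40.5°) = 379 m

379 m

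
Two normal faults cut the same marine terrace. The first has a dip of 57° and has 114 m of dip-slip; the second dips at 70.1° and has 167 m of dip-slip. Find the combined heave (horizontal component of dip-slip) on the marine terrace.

119 m

heave_A = 114 × cos(57°) = 62.09 m
heave_B = 167 × cos(70.1°) = 56.84 m
total = 62.09 + 56.84 = 119 m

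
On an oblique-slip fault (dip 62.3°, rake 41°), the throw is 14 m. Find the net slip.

dip-slip = throw / sin(dip) = 14 / sin(62.3°) = 15.81 m
net slip = dip-slip / sin(rake) = 15.81 / sin(41°) = 24.1 m

24.1 m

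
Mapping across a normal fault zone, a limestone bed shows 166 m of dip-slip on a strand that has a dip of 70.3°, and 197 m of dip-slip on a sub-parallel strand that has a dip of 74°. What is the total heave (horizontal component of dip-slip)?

heave_A = 166 × cos(70.3°) = 55.96 m
heave_B = 197 × cos(74°) = 54.30 m
total = 55.96 + 54.30 = 110 m

110 m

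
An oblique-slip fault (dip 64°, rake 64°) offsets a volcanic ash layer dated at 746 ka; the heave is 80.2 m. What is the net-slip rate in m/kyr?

dip-slip = heave / cos(dip) = 80.2 / cos(64°) = 182.9 m
net slip = dip-slip / sin(rake) = 182.9 / sin(64°) = 203.6 m
rate = 203.6 m / 746 ka = 0.000273 m/yr = 0.273 m/kyr

0.273 m/kyr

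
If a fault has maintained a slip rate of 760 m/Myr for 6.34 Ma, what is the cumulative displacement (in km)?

4.82 km

slip = rate × time = 760 m/Myr × 6.34 Ma = 4820 m = 4.82 km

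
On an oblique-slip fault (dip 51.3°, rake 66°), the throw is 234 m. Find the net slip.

328 m

dip-slip = throw / sin(dip) = 234 / sin(51.3°) = 299.8 m
net slip = dip-slip / sin(rake) = 299.8 / sin(66°) = 328 m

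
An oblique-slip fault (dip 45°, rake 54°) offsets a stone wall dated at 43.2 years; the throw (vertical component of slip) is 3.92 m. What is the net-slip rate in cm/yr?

15.9 cm/yr

dip-slip = throw / sin(dip) = 3.92 / sin(45°) = 5.544 m
net slip = dip-slip / sin(rake) = 5.544 / sin(54°) = 6.852 m
rate = 6.852 m / 43.2 years = 0.159 m/yr = 15.9 cm/yr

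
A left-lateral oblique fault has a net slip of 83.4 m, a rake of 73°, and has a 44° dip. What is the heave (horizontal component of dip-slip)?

57.4 m

dip-slip = net slip × sin(rake) = 83.4 m × sin(73°) = 79.76 m
heave = dip-slip × cos(dip) = 79.76 × cos(44°) = 57.4 m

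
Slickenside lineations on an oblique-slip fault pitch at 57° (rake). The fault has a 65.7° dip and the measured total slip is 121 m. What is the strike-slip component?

strike-slip = net slip × cos(rake) = 121 m × cos(57°) = 65.9 m

65.9 m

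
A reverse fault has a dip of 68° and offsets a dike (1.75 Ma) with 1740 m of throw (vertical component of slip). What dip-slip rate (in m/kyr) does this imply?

dip-slip = throw / sin(dip) = 1740 m / sin(68°) = 1877 m
rate = 1877 m / 1.75 Ma = 0.00107 m/yr = 1.07 m/kyr

1.07 m/kyr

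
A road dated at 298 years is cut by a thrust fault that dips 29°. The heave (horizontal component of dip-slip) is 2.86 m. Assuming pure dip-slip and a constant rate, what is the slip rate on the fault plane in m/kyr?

11 m/kyr

dip-slip = heave / cos(dip) = 2.86 m / cos(29°) = 3.270 m
rate = 3.270 m / 298 years = 0.0110 m/yr = 11 m/kyr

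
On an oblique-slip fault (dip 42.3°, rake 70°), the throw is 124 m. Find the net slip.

196 m

dip-slip = throw / sin(dip) = 124 / sin(42.3°) = 184.2 m
net slip = dip-slip / sin(rake) = 184.2 / sin(70°) = 196 m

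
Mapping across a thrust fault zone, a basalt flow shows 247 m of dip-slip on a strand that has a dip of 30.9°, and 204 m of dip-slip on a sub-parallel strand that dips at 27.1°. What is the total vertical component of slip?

220 m

throw_A = 247 × sin(30.9°) = 126.8 m
throw_B = 204 × sin(27.1°) = 92.93 m
total = 126.8 + 92.93 = 220 m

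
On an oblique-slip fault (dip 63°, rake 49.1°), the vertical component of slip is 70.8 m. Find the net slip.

dip-slip = throw / sin(dip) = 70.8 / sin(63°) = 79.46 m
net slip = dip-slip / sin(rake) = 79.46 / sin(49.1°) = 105 m

105 m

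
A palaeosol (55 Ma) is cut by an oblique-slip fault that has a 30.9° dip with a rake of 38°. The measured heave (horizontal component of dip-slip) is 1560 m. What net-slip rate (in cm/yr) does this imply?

0.00537 cm/yr

dip-slip = heave / cos(dip) = 1560 / cos(30.9°) = 1818 m
net slip = dip-slip / sin(rake) = 1818 / sin(38°) = 2953 m
rate = 2953 m / 55 Ma = 0.0000537 m/yr = 0.00537 cm/yr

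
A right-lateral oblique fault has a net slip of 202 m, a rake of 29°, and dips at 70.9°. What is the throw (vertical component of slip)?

92.5 m

dip-slip = net slip × sin(rake) = 202 m × sin(29°) = 97.93 m
throw = dip-slip × sin(dip) = 97.93 × sin(70.9°) = 92.5 m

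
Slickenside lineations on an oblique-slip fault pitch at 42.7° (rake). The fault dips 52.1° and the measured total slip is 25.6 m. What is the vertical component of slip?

dip-slip = net slip × sin(rake) = 25.6 m × sin(42.7°) = 17.36 m
throw = dip-slip × sin(dip) = 17.36 × sin(52.1°) = 13.7 m

13.7 m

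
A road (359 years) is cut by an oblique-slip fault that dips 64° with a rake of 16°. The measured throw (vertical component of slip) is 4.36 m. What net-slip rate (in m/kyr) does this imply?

dip-slip = throw / sin(dip) = 4.36 / sin(64°) = 4.851 m
net slip = dip-slip / sin(rake) = 4.851 / sin(16°) = 17.60 m
rate = 17.60 m / 359 years = 0.0490 m/yr = 49 m/kyr

49 m/kyr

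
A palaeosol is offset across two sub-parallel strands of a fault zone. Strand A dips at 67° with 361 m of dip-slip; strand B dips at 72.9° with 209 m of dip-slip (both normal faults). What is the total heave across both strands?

heave_A = 361 × cos(67°) = 141.1 m
heave_B = 209 × cos(72.9°) = 61.45 m
total = 141.1 + 61.45 = 203 m

203 m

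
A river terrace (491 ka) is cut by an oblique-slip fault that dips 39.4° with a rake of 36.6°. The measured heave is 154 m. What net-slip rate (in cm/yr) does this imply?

0.0681 cm/yr

dip-slip = heave / cos(dip) = 154 / cos(39.4°) = 199.3 m
net slip = dip-slip / sin(rake) = 199.3 / sin(36.6°) = 334.3 m
rate = 334.3 m / 491 ka = 0.000681 m/yr = 0.0681 cm/yr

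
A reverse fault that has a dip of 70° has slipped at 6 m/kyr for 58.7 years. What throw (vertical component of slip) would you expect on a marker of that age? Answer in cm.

dip-slip = rate × time = 6 m/kyr × 58.7 years = 0.3522 m
throw = dip-slip × sin(dip) = 0.3522 × sin(70°) = 0.331 m = 33.1 cm

33.1 cm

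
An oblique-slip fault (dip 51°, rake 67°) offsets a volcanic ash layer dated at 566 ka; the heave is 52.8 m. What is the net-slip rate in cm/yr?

0.0161 cm/yr

dip-slip = heave / cos(dip) = 52.8 / cos(51°) = 83.90 m
net slip = dip-slip / sin(rake) = 83.90 / sin(67°) = 91.15 m
rate = 91.15 m / 566 ka = 0.000161 m/yr = 0.0161 cm/yr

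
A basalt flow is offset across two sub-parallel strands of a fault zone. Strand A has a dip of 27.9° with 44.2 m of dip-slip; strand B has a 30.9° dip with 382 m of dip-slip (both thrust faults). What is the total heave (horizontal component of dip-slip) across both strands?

367 m

heave_A = 44.2 × cos(27.9°) = 39.06 m
heave_B = 382 × cos(30.9°) = 327.8 m
total = 39.06 + 327.8 = 367 m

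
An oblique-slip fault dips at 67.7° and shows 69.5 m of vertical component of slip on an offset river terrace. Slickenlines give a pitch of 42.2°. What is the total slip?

112 m

dip-slip = throw / sin(dip) = 69.5 / sin(67.7°) = 75.12 m
net slip = dip-slip / sin(rake) = 75.12 / sin(42.2°) = 112 m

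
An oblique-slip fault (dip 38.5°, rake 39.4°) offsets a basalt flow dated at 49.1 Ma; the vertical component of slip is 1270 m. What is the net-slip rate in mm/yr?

0.0655 mm/yr

dip-slip = throw / sin(dip) = 1270 / sin(38.5°) = 2040 m
net slip = dip-slip / sin(rake) = 2040 / sin(39.4°) = 3214 m
rate = 3214 m / 49.1 Ma = 0.0000655 m/yr = 0.0655 mm/yr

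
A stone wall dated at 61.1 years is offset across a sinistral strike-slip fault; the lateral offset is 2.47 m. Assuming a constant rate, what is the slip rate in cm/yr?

rate = 2.47 m / 61.1 years = 0.0404 m/yr = 4.04 cm/yr

4.04 cm/yr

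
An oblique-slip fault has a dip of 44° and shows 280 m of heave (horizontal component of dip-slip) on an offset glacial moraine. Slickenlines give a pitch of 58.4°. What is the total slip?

457 m

dip-slip = heave / cos(dip) = 280 / cos(44°) = 389.2 m
net slip = dip-slip / sin(rake) = 389.2 / sin(58.4°) = 457 m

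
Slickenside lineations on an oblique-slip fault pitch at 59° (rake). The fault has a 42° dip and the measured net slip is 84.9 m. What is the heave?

54.1 m

dip-slip = net slip × sin(rake) = 84.9 m × sin(59°) = 72.77 m
heave = dip-slip × cos(dip) = 72.77 × cos(42°) = 54.1 m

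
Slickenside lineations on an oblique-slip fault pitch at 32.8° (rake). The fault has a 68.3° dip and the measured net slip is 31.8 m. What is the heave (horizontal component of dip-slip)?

dip-slip = net slip × sin(rake) = 31.8 m × sin(32.8°) = 17.23 m
heave = dip-slip × cos(dip) = 17.23 × cos(68.3°) = 6.37 m

6.37 m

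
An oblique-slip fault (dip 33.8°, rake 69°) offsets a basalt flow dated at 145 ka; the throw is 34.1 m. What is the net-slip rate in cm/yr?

dip-slip = throw / sin(dip) = 34.1 / sin(33.8°) = 61.30 m
net slip = dip-slip / sin(rake) = 61.30 / sin(69°) = 65.66 m
rate = 65.66 m / 145 ka = 0.000453 m/yr = 0.0453 cm/yr

0.0453 cm/yr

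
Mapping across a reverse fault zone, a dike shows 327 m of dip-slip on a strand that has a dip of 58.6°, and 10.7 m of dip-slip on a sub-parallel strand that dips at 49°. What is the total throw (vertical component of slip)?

throw_A = 327 × sin(58.6°) = 279.1 m
throw_B = 10.7 × sin(49°) = 8.075 m
total = 279.1 + 8.075 = 287 m

287 m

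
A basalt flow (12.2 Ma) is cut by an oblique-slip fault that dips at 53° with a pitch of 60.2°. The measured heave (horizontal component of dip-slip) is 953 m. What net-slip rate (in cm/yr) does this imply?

0.0150 cm/yr

dip-slip = heave / cos(dip) = 953 / cos(53°) = 1584 m
net slip = dip-slip / sin(rake) = 1584 / sin(60.2°) = 1825 m
rate = 1825 m / 12.2 Ma = 0.000150 m/yr = 0.0150 cm/yr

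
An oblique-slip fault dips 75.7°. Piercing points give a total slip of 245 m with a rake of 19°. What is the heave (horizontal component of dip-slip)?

19.7 m

dip-slip = net slip × sin(rake) = 245 m × sin(19°) = 79.76 m
heave = dip-slip × cos(dip) = 79.76 × cos(75.7°) = 19.7 m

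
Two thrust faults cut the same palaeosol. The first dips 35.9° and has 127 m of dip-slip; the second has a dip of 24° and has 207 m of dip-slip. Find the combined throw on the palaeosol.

throw_A = 127 × sin(35.9°) = 74.47 m
throw_B = 207 × sin(24°) = 84.19 m
total = 74.47 + 84.19 = 159 m

159 m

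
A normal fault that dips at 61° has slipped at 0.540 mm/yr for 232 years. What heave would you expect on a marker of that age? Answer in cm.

dip-slip = rate × time = 0.540 mm/yr × 232 years = 0.1253 m
heave = dip-slip × cos(dip) = 0.1253 × cos(61°) = 0.0607 m = 6.07 cm

6.07 cm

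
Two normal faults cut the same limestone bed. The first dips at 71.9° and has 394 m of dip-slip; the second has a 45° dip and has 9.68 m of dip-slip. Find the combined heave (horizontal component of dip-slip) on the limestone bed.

129 m

heave_A = 394 × cos(71.9°) = 122.4 m
heave_B = 9.68 × cos(45°) = 6.845 m
total = 122.4 + 6.845 = 129 m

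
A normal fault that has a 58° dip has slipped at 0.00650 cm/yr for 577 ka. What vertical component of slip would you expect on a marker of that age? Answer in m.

31.8 m

dip-slip = rate × time = 0.00650 cm/yr × 577 ka = 37.50 m
throw = dip-slip × sin(dip) = 37.50 × sin(58°) = 31.8 m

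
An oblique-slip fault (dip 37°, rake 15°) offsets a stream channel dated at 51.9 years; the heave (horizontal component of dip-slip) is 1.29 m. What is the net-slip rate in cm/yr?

dip-slip = heave / cos(dip) = 1.29 / cos(37°) = 1.615 m
net slip = dip-slip / sin(rake) = 1.615 / sin(15°) = 6.241 m
rate = 6.241 m / 51.9 years = 0.120 m/yr = 12 cm/yr

12 cm/yr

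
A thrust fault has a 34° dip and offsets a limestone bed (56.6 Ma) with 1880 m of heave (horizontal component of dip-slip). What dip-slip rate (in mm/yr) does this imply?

dip-slip = heave / cos(dip) = 1880 m / cos(34°) = 2268 m
rate = 2268 m / 56.6 Ma = 0.0000401 m/yr = 0.0401 mm/yr

0.0401 mm/yr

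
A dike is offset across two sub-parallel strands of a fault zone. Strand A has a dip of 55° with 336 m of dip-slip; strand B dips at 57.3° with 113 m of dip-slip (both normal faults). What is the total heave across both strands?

254 m

heave_A = 336 × cos(55°) = 192.7 m
heave_B = 113 × cos(57.3°) = 61.05 m
total = 192.7 + 61.05 = 254 m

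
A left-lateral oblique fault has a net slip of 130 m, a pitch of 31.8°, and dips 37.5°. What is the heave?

dip-slip = net slip × sin(rake) = 130 m × sin(31.8°) = 68.50 m
heave = dip-slip × cos(dip) = 68.50 × cos(37.5°) = 54.3 m

54.3 m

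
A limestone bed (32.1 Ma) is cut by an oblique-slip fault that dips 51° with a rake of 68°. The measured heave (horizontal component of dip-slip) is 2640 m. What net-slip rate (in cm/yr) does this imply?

dip-slip = heave / cos(dip) = 2640 / cos(51°) = 4195 m
net slip = dip-slip / sin(rake) = 4195 / sin(68°) = 4524 m
rate = 4524 m / 32.1 Ma = 0.000141 m/yr = 0.0141 cm/yr

0.0141 cm/yr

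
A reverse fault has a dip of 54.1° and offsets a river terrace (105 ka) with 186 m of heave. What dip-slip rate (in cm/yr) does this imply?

0.302 cm/yr

dip-slip = heave / cos(dip) = 186 m / cos(54.1°) = 317.2 m
rate = 317.2 m / 105 ka = 0.00302 m/yr = 0.302 cm/yr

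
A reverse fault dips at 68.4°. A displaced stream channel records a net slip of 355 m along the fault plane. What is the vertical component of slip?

330 m

throw = dip-slip × sin(dip) = 355 m × sin(68.4°) = 330 m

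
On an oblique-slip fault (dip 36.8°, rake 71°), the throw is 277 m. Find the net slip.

489 m

dip-slip = throw / sin(dip) = 277 / sin(36.8°) = 462.4 m
net slip = dip-slip / sin(rake) = 462.4 / sin(71°) = 489 m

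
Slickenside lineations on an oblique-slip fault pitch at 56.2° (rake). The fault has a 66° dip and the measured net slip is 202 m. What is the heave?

dip-slip = net slip × sin(rake) = 202 m × sin(56.2°) = 167.9 m
heave = dip-slip × cos(dip) = 167.9 × cos(66°) = 68.3 m

68.3 m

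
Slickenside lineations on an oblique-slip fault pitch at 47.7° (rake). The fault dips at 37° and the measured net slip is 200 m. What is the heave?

118 m

dip-slip = net slip × sin(rake) = 200 m × sin(47.7°) = 147.9 m
heave = dip-slip × cos(dip) = 147.9 × cos(37°) = 118 m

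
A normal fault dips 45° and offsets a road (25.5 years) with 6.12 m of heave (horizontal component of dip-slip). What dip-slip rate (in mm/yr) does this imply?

dip-slip = heave / cos(dip) = 6.12 m / cos(45°) = 8.655 m
rate = 8.655 m / 25.5 years = 0.339 m/yr = 339 mm/yr

339 mm/yr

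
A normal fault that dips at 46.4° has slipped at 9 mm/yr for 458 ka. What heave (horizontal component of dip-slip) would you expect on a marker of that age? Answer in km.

dip-slip = rate × time = 9 mm/yr × 458 ka = 4122 m
heave = dip-slip × cos(dip) = 4122 × cos(46.4°) = 2840 m = 2.84 km

2.84 km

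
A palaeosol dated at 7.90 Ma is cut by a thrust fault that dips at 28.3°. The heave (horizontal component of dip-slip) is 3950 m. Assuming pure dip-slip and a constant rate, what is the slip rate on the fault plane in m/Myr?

dip-slip = heave / cos(dip) = 3950 m / cos(28.3°) = 4486 m
rate = 4486 m / 7.90 Ma = 0.000568 m/yr = 568 m/Myr

568 m/Myr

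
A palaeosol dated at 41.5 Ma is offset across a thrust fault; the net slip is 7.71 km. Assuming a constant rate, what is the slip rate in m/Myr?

rate = 7.71 km / 41.5 Ma = 0.000186 m/yr = 186 m/Myr

186 m/Myr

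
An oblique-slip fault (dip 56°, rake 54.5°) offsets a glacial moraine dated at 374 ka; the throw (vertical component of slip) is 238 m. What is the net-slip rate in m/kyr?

0.943 m/kyr

dip-slip = throw / sin(dip) = 238 / sin(56°) = 287.1 m
net slip = dip-slip / sin(rake) = 287.1 / sin(54.5°) = 352.6 m
rate = 352.6 m / 374 ka = 0.000943 m/yr = 0.943 m/kyr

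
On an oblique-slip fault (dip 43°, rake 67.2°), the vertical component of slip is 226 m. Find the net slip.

dip-slip = throw / sin(dip) = 226 / sin(43°) = 331.4 m
net slip = dip-slip / sin(rake) = 331.4 / sin(67.2°) = 359 m

359 m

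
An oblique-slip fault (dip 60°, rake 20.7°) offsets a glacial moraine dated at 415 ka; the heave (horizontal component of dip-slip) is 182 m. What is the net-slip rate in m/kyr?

2.48 m/kyr

dip-slip = heave / cos(dip) = 182 / cos(60°) = 364 m
net slip = dip-slip / sin(rake) = 364 / sin(20.7°) = 1030 m
rate = 1030 m / 415 ka = 0.00248 m/yr = 2.48 m/kyr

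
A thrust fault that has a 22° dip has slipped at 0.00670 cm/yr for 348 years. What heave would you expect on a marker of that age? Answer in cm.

dip-slip = rate × time = 0.00670 cm/yr × 348 years = 0.02332 m
heave = dip-slip × cos(dip) = 0.02332 × cos(22°) = 0.0216 m = 2.16 cm

2.16 cm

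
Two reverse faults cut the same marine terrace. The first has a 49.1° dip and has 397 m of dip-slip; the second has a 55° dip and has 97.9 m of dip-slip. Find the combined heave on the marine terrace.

316 m

heave_A = 397 × cos(49.1°) = 259.9 m
heave_B = 97.9 × cos(55°) = 56.15 m
total = 259.9 + 56.15 = 316 m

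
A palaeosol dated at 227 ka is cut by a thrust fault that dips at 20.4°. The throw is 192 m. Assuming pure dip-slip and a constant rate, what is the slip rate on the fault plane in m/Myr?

dip-slip = throw / sin(dip) = 192 m / sin(20.4°) = 550.8 m
rate = 550.8 m / 227 ka = 0.00243 m/yr = 2430 m/Myr

2430 m/Myr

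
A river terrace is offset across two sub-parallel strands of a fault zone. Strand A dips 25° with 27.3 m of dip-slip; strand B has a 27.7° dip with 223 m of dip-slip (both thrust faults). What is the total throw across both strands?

throw_A = 27.3 × sin(25°) = 11.54 m
throw_B = 223 × sin(27.7°) = 103.7 m
total = 11.54 + 103.7 = 115 m

115 m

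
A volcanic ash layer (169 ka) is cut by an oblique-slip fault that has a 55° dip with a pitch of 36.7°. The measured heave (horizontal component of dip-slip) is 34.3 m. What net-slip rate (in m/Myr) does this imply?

dip-slip = heave / cos(dip) = 34.3 / cos(55°) = 59.80 m
net slip = dip-slip / sin(rake) = 59.80 / sin(36.7°) = 100.1 m
rate = 100.1 m / 169 ka = 0.000592 m/yr = 592 m/Myr

592 m/Myr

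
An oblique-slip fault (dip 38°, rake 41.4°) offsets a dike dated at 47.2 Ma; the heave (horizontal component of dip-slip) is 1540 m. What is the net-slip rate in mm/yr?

dip-slip = heave / cos(dip) = 1540 / cos(38°) = 1954 m
net slip = dip-slip / sin(rake) = 1954 / sin(41.4°) = 2955 m
rate = 2955 m / 47.2 Ma = 0.0000626 m/yr = 0.0626 mm/yr

0.0626 mm/yr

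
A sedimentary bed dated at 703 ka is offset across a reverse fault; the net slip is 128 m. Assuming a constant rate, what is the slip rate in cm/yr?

rate = 128 m / 703 ka = 0.000182 m/yr = 0.0182 cm/yr

0.0182 cm/yr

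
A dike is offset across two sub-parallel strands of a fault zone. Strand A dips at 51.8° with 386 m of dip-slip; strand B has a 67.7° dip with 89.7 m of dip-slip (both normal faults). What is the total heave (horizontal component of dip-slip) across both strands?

273 m

heave_A = 386 × cos(51.8°) = 238.7 m
heave_B = 89.7 × cos(67.7°) = 34.04 m
total = 238.7 + 34.04 = 273 m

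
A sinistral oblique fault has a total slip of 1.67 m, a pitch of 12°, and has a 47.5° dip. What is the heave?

0.235 m

dip-slip = net slip × sin(rake) = 1.67 m × sin(12°) = 0.3472 m
heave = dip-slip × cos(dip) = 0.3472 × cos(47.5°) = 0.235 m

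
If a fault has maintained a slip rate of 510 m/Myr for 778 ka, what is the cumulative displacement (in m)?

397 m

slip = rate × time = 510 m/Myr × 778 ka = 397 m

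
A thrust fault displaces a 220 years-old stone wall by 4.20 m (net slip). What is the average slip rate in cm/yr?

1.91 cm/yr

rate = 4.20 m / 220 years = 0.0191 m/yr = 1.91 cm/yr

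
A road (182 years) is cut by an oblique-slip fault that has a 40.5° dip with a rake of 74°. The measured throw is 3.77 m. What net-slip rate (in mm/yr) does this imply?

33.2 mm/yr

dip-slip = throw / sin(dip) = 3.77 / sin(40.5°) = 5.805 m
net slip = dip-slip / sin(rake) = 5.805 / sin(74°) = 6.039 m
rate = 6.039 m / 182 years = 0.0332 m/yr = 33.2 mm/yr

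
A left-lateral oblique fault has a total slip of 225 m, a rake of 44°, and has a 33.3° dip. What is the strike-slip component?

162 m

strike-slip = net slip × cos(rake) = 225 m × cos(44°) = 162 m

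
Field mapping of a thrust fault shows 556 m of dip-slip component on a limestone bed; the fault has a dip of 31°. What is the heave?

heave = dip-slip × cos(dip) = 556 m × cos(31°) = 477 m

477 m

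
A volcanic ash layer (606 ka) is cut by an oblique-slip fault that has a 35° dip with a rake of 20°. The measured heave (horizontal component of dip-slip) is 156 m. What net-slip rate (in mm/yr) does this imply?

dip-slip = heave / cos(dip) = 156 / cos(35°) = 190.4 m
net slip = dip-slip / sin(rake) = 190.4 / sin(20°) = 556.8 m
rate = 556.8 m / 606 ka = 0.000919 m/yr = 0.919 mm/yr

0.919 mm/yr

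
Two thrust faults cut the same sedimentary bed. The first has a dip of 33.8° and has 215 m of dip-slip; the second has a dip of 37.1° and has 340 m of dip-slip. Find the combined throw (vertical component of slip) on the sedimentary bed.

325 m

throw_A = 215 × sin(33.8°) = 119.6 m
throw_B = 340 × sin(37.1°) = 205.1 m
total = 119.6 + 205.1 = 325 m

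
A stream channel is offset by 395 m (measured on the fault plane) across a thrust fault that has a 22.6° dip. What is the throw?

152 m

throw = dip-slip × sin(dip) = 395 m × sin(22.6°) = 152 m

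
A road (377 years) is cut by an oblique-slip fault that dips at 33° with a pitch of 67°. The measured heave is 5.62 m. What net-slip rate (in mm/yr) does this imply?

19.3 mm/yr

dip-slip = heave / cos(dip) = 5.62 / cos(33°) = 6.701 m
net slip = dip-slip / sin(rake) = 6.701 / sin(67°) = 7.280 m
rate = 7.280 m / 377 years = 0.0193 m/yr = 19.3 mm/yr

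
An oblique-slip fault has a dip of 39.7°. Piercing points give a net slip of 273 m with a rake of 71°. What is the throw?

165 m

dip-slip = net slip × sin(rake) = 273 m × sin(71°) = 258.1 m
throw = dip-slip × sin(dip) = 258.1 × sin(39.7°) = 165 m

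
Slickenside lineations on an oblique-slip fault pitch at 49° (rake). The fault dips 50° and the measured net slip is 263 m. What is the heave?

dip-slip = net slip × sin(rake) = 263 m × sin(49°) = 198.5 m
heave = dip-slip × cos(dip) = 198.5 × cos(50°) = 128 m

128 m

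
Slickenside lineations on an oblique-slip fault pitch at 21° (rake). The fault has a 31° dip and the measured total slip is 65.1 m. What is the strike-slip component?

60.8 m

strike-slip = net slip × cos(rake) = 65.1 m × cos(21°) = 60.8 m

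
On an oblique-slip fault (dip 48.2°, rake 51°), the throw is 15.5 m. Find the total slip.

26.8 m

dip-slip = throw / sin(dip) = 15.5 / sin(48.2°) = 20.79 m
net slip = dip-slip / sin(rake) = 20.79 / sin(51°) = 26.8 m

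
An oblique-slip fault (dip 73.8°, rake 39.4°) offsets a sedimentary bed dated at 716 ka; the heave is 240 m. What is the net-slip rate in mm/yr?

1.89 mm/yr

dip-slip = heave / cos(dip) = 240 / cos(73.8°) = 860.2 m
net slip = dip-slip / sin(rake) = 860.2 / sin(39.4°) = 1355 m
rate = 1355 m / 716 ka = 0.00189 m/yr = 1.89 mm/yr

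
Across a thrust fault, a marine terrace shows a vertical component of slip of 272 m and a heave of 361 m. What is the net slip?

net slip = √(throw² + heave²) = √(272² + 361²) = 452 m

452 m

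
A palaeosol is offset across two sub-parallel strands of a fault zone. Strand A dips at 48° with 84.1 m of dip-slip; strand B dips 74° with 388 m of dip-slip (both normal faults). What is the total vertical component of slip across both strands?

throw_A = 84.1 × sin(48°) = 62.50 m
throw_B = 388 × sin(74°) = 373 m
total = 62.50 + 373 = 435 m

435 m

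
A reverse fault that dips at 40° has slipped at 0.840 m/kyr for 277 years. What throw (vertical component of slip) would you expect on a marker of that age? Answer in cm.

15 cm

dip-slip = rate × time = 0.840 m/kyr × 277 years = 0.2327 m
throw = dip-slip × sin(dip) = 0.2327 × sin(40°) = 0.150 m = 15 cm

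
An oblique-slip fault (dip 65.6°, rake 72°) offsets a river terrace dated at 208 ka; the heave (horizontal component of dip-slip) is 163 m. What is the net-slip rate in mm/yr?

dip-slip = heave / cos(dip) = 163 / cos(65.6°) = 394.6 m
net slip = dip-slip / sin(rake) = 394.6 / sin(72°) = 414.9 m
rate = 414.9 m / 208 ka = 0.00199 m/yr = 1.99 mm/yr

1.99 mm/yr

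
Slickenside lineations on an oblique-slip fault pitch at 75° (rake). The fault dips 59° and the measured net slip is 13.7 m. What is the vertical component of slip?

11.3 m

dip-slip = net slip × sin(rake) = 13.7 m × sin(75°) = 13.23 m
throw = dip-slip × sin(dip) = 13.23 × sin(59°) = 11.3 m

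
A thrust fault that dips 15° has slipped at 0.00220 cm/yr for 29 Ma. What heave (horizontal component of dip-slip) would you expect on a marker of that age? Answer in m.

dip-slip = rate × time = 0.00220 cm/yr × 29 Ma = 638 m
heave = dip-slip × cos(dip) = 638 × cos(15°) = 616 m

616 m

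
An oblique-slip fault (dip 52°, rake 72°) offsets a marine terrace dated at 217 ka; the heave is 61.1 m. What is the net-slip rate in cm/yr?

0.0481 cm/yr

dip-slip = heave / cos(dip) = 61.1 / cos(52°) = 99.24 m
net slip = dip-slip / sin(rake) = 99.24 / sin(72°) = 104.4 m
rate = 104.4 m / 217 ka = 0.000481 m/yr = 0.0481 cm/yr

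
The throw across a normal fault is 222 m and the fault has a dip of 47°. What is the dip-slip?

304 m

dip-slip = throw / sin(dip) = 222 / sin(47°) = 304 m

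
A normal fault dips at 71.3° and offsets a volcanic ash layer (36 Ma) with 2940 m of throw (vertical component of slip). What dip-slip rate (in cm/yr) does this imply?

0.00862 cm/yr

dip-slip = throw / sin(dip) = 2940 m / sin(71.3°) = 3104 m
rate = 3104 m / 36 Ma = 0.0000862 m/yr = 0.00862 cm/yr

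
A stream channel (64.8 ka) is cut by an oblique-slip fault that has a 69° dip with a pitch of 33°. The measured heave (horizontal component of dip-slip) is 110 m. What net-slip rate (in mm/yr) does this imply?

8.70 mm/yr

dip-slip = heave / cos(dip) = 110 / cos(69°) = 306.9 m
net slip = dip-slip / sin(rake) = 306.9 / sin(33°) = 563.6 m
rate = 563.6 m / 64.8 ka = 0.00870 m/yr = 8.70 mm/yr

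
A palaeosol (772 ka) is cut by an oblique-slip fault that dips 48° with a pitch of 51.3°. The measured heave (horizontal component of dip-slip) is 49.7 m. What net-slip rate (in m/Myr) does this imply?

dip-slip = heave / cos(dip) = 49.7 / cos(48°) = 74.28 m
net slip = dip-slip / sin(rake) = 74.28 / sin(51.3°) = 95.17 m
rate = 95.17 m / 772 ka = 0.000123 m/yr = 123 m/Myr

123 m/Myr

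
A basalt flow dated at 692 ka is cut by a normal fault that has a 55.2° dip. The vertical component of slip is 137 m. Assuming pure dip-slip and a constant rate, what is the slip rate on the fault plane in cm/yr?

0.0241 cm/yr

dip-slip = throw / sin(dip) = 137 m / sin(55.2°) = 166.8 m
rate = 166.8 m / 692 ka = 0.000241 m/yr = 0.0241 cm/yr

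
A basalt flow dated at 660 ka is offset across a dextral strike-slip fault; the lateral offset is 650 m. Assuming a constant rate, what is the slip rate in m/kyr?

rate = 650 m / 660 ka = 0.000985 m/yr = 0.985 m/kyr

0.985 m/kyr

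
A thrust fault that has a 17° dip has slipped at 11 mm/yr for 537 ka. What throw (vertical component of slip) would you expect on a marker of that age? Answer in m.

dip-slip = rate × time = 11 mm/yr × 537 ka = 5907 m
throw = dip-slip × sin(dip) = 5907 × sin(17°) = 1730 m

1730 m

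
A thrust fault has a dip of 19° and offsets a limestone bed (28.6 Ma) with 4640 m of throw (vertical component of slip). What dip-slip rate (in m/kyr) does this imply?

0.498 m/kyr

dip-slip = throw / sin(dip) = 4640 m / sin(19°) = 14250 m
rate = 14250 m / 28.6 Ma = 0.000498 m/yr = 0.498 m/kyr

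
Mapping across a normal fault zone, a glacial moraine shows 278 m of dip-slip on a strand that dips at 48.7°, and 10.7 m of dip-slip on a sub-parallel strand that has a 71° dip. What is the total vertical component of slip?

219 m

throw_A = 278 × sin(48.7°) = 208.9 m
throw_B = 10.7 × sin(71°) = 10.12 m
total = 208.9 + 10.12 = 219 m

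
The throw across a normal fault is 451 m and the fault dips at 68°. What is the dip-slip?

dip-slip = throw / sin(dip) = 451 / sin(68°) = 486 m

486 m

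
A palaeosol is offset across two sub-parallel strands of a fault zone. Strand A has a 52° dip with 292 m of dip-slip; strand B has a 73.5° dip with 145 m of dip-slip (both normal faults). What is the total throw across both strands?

369 m

throw_A = 292 × sin(52°) = 230.1 m
throw_B = 145 × sin(73.5°) = 139 m
total = 230.1 + 139 = 369 m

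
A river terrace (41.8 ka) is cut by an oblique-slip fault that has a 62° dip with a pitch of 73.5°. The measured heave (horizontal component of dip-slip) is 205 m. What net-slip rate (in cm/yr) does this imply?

1.09 cm/yr

dip-slip = heave / cos(dip) = 205 / cos(62°) = 436.7 m
net slip = dip-slip / sin(rake) = 436.7 / sin(73.5°) = 455.4 m
rate = 455.4 m / 41.8 ka = 0.0109 m/yr = 1.09 cm/yr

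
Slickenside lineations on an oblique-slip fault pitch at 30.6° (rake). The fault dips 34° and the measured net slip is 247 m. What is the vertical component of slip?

dip-slip = net slip × sin(rake) = 247 m × sin(30.6°) = 125.7 m
throw = dip-slip × sin(dip) = 125.7 × sin(34°) = 70.3 m

70.3 m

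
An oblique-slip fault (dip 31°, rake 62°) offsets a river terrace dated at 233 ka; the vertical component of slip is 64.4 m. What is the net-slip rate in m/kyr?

0.608 m/kyr

dip-slip = throw / sin(dip) = 64.4 / sin(31°) = 125 m
net slip = dip-slip / sin(rake) = 125 / sin(62°) = 141.6 m
rate = 141.6 m / 233 ka = 0.000608 m/yr = 0.608 m/kyr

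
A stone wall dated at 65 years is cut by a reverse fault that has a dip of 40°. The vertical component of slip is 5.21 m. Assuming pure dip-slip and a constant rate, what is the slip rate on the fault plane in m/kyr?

dip-slip = throw / sin(dip) = 5.21 m / sin(40°) = 8.105 m
rate = 8.105 m / 65 years = 0.125 m/yr = 125 m/kyr

125 m/kyr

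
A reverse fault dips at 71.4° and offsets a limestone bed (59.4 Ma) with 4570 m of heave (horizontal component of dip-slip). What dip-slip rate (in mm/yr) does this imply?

0.241 mm/yr

dip-slip = heave / cos(dip) = 4570 m / cos(71.4°) = 14330 m
rate = 14330 m / 59.4 Ma = 0.000241 m/yr = 0.241 mm/yr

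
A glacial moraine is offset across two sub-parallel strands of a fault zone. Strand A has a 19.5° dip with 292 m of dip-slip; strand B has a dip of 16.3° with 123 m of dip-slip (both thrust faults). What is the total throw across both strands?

132 m

throw_A = 292 × sin(19.5°) = 97.47 m
throw_B = 123 × sin(16.3°) = 34.52 m
total = 97.47 + 34.52 = 132 m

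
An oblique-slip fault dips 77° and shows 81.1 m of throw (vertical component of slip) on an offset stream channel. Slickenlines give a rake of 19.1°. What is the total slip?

dip-slip = throw / sin(dip) = 81.1 / sin(77°) = 83.23 m
net slip = dip-slip / sin(rake) = 83.23 / sin(19.1°) = 254 m

254 m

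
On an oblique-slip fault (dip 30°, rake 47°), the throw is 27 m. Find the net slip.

73.8 m

dip-slip = throw / sin(dip) = 27 / sin(30°) = 54 m
net slip = dip-slip / sin(rake) = 54 / sin(47°) = 73.8 m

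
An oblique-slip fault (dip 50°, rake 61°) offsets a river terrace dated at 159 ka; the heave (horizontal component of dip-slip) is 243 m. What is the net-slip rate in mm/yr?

dip-slip = heave / cos(dip) = 243 / cos(50°) = 378 m
net slip = dip-slip / sin(rake) = 378 / sin(61°) = 432.2 m
rate = 432.2 m / 159 ka = 0.00272 m/yr = 2.72 mm/yr

2.72 mm/yr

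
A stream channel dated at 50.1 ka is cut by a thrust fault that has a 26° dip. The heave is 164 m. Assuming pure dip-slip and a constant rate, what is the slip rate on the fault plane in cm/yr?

0.364 cm/yr

dip-slip = heave / cos(dip) = 164 m / cos(26°) = 182.5 m
rate = 182.5 m / 50.1 ka = 0.00364 m/yr = 0.364 cm/yr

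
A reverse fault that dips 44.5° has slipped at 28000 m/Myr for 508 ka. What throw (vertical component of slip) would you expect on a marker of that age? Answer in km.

9.97 km

dip-slip = rate × time = 28000 m/Myr × 508 ka = 14220 m
throw = dip-slip × sin(dip) = 14220 × sin(44.5°) = 9970 m = 9.97 km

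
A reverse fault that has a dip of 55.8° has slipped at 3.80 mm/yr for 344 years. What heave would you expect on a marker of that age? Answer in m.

dip-slip = rate × time = 3.80 mm/yr × 344 years = 1.307 m
heave = dip-slip × cos(dip) = 1.307 × cos(55.8°) = 0.735 m

0.735 m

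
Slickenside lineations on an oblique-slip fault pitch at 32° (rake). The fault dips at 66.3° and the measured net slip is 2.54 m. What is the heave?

0.541 m

dip-slip = net slip × sin(rake) = 2.54 m × sin(32°) = 1.346 m
heave = dip-slip × cos(dip) = 1.346 × cos(66.3°) = 0.541 m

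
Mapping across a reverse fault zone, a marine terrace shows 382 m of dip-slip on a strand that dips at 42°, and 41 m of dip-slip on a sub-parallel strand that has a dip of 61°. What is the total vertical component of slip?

throw_A = 382 × sin(42°) = 255.6 m
throw_B = 41 × sin(61°) = 35.86 m
total = 255.6 + 35.86 = 291 m

291 m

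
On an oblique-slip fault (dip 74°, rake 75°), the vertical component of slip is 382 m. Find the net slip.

dip-slip = throw / sin(dip) = 382 / sin(74°) = 397.4 m
net slip = dip-slip / sin(rake) = 397.4 / sin(75°) = 411 m

411 m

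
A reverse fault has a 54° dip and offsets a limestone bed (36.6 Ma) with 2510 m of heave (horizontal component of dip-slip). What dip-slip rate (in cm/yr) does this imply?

dip-slip = heave / cos(dip) = 2510 m / cos(54°) = 4270 m
rate = 4270 m / 36.6 Ma = 0.000117 m/yr = 0.0117 cm/yr

0.0117 cm/yr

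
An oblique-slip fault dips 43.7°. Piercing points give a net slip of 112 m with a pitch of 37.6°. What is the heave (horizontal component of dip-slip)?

dip-slip = net slip × sin(rake) = 112 m × sin(37.6°) = 68.34 m
heave = dip-slip × cos(dip) = 68.34 × cos(43.7°) = 49.4 m

49.4 m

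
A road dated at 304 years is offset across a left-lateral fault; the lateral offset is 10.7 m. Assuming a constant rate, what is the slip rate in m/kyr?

rate = 10.7 m / 304 years = 0.0352 m/yr = 35.2 m/kyr

35.2 m/kyr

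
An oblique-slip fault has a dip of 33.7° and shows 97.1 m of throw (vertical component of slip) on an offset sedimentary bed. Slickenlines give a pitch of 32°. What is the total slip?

330 m

dip-slip = throw / sin(dip) = 97.1 / sin(33.7°) = 175 m
net slip = dip-slip / sin(rake) = 175 / sin(32°) = 330 m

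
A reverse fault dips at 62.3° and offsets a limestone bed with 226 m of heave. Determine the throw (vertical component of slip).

throw = heave × tan(dip) = 226 × tan(62.3°) = 430 m

430 m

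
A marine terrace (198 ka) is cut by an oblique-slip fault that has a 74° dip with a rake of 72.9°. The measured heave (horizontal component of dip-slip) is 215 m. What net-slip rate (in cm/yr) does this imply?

0.412 cm/yr

dip-slip = heave / cos(dip) = 215 / cos(74°) = 780 m
net slip = dip-slip / sin(rake) = 780 / sin(72.9°) = 816.1 m
rate = 816.1 m / 198 ka = 0.00412 m/yr = 0.412 cm/yr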